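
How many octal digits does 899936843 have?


899936843 in base 8 = 6550771113
Number of digits = 10

10 digits (base 8)


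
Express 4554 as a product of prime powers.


4554 / 2 = 2277
2277 / 3 = 759
759 / 3 = 253
253 / 11 = 23
23 / 23 = 1
4554 = 2 × 3^2 × 11 × 23


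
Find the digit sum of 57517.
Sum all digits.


5 + 7 + 5 + 1 + 7 = 25


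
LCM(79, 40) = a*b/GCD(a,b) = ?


GCD(79, 40) = 1
LCM = 79*40/1 = 3160/1 = 3160

LCM = 3160


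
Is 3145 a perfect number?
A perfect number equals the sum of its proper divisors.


Proper divisors of 3145: 1, 5, 17, 37, 85, 185, 629
Sum = 1 + 5 + 17 + 37 + 85 + 185 + 629 = 959

No, 3145 is not perfect (959 ≠ 3145)


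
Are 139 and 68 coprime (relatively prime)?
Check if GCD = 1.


Euclidean algorithm:
139 = 2 * 68 + 3
68 = 22 * 3 + 2
3 = 1 * 2 + 1
2 = 2 * 1 + 0
GCD(139, 68) = 1

Yes, coprime (GCD = 1)


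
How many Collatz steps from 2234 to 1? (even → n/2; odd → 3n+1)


2234 → 1117 → 3352 → 1676 → 838 → 419 → 1258 → 629 → 1888 → 944 → 472 → 236 → 118 → 59 → 178 → 89 → 268 → 134 → 67 → 202 → 101 → 304 → 152 → 76 → 38 → 19 → 58 → 29 → 88 → 44 → 22 → 11 → 34 → 17 → 52 → 26 → 13 → 40 → 20 → 10 → 5 → 16 → 8 → 4 → 2 → 1
Total steps = 45

45 steps


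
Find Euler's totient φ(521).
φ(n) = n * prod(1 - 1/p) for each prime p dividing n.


521 = 521
Prime factors: 521
φ(521) = 521 × (1-1/521)
= 521 × 520/521 = 520

φ(521) = 520


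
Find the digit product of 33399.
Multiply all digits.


3 × 3 × 3 × 9 × 9 = 2187


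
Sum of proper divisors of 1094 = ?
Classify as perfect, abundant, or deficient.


Proper divisors: 1, 2, 547
Sum = 1 + 2 + 547 = 550
550 < 1094 → deficient

s(1094) = 550 (deficient)


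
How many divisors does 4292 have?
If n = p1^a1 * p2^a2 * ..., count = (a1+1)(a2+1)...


4292 = 2^2 × 29^1 × 37^1
d(4292) = (2+1) × (1+1) × (1+1) = 12

12 divisors


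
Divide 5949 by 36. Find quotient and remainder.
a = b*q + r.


5949 = 36 * 165 + 9
Check: 5940 + 9 = 5949

q = 165, r = 9


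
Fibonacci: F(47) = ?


Sequence: 1, 1, 2, 3, 5, 8, 13, 21, 34, 55, 89, 144, 233, 377, 610, 987, 1597, 2584, 4181, 6765, 10946, 17711, 28657, 46368, 75025, 121393, 196418, 317811, 514229, 832040, 1346269, 2178309, 3524578, 5702887, 9227465, 14930352, 24157817, 39088169, 63245986, 102334155, 165580141, 267914296, 433494437, 701408733, 1134903170, 1836311903, 2971215073
F(47) = 2971215073


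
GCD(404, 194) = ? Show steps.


404 = 2 * 194 + 16
194 = 12 * 16 + 2
16 = 8 * 2 + 0
GCD = 2


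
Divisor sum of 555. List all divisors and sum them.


Divisors of 555: 1, 3, 5, 15, 37, 111, 185, 555
Sum = 1 + 3 + 5 + 15 + 37 + 111 + 185 + 555 = 912

σ(555) = 912


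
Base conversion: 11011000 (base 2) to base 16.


11011000 (base 2) = 216 (decimal)
216 (decimal) = D8 (base 16)


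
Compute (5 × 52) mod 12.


5 × 52 = 260
260 mod 12 = 8


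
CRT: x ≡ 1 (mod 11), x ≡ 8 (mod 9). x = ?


M = 11*9 = 99
M1 = M/11 = 9, M2 = M/9 = 11
M1^(-1) mod 11 = 5, M2^(-1) mod 9 = 5
x = 1*9*5 + 8*11*5 = 485
485 mod 99 = 89
Check: 89 mod 11 = 1 ✓, 89 mod 9 = 8 ✓

x ≡ 89 (mod 99)


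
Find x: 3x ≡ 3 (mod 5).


GCD(3, 5) = 1, unique solution
a^(-1) mod 5 = 2
x = 2 * 3 mod 5 = 1

x ≡ 1 (mod 5)


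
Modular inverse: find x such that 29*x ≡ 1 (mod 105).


Use the extended Euclidean algorithm on (105, 29); each row r = 105*s + 29*t:
r=105, s=1, t=0
r=29, s=0, t=1
q=3: r=18, s=1, t=-3   [105*(1) + 29*(-3) = 18]
q=1: r=11, s=-1, t=4   [105*(-1) + 29*(4) = 11]
q=1: r=7, s=2, t=-7   [105*(2) + 29*(-7) = 7]
q=1: r=4, s=-3, t=11   [105*(-3) + 29*(11) = 4]
q=1: r=3, s=5, t=-18   [105*(5) + 29*(-18) = 3]
q=1: r=1, s=-8, t=29   [105*(-8) + 29*(29) = 1]
q=3: r=0, s=29, t=-105   [105*(29) + 29*(-105) = 0]
GCD = 1 with t = 29, so 29*(29) ≡ 1 (mod 105)
Inverse = 29 mod 105 = 29
Check: 29 * 29 = 841 ≡ 1 (mod 105)

29^(-1) ≡ 29 (mod 105)


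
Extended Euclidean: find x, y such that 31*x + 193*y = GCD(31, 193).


Tabular extended Euclidean (each row: r = 31*s + 193*t):
r=31, s=1, t=0
r=193, s=0, t=1
q=0: r=31, s=1, t=0   [31*(1) + 193*(0) = 31]
q=6: r=7, s=-6, t=1   [31*(-6) + 193*(1) = 7]
q=4: r=3, s=25, t=-4   [31*(25) + 193*(-4) = 3]
q=2: r=1, s=-56, t=9   [31*(-56) + 193*(9) = 1]
q=3: r=0, s=193, t=-31   [31*(193) + 193*(-31) = 0]
GCD = 1; from the row with r=1: x=-56, y=9
Check: 31*(-56) + 193*(9) = -1736 + 1737 = 1

GCD = 1, x = -56, y = 9


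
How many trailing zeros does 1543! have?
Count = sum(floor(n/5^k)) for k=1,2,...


floor(1543/5) = 308
floor(1543/25) = 61
floor(1543/125) = 12
floor(1543/625) = 2
Total = 383

383 trailing zeros


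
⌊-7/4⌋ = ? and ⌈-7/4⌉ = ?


-7/4 = -1.7500
floor = -2
ceil = -1

floor = -2, ceil = -1


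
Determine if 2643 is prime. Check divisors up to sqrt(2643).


2643 / 3 = 881 (exact division)
2643 is NOT prime.

No, 2643 is not prime


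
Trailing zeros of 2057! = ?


floor(2057/5) = 411
floor(2057/25) = 82
floor(2057/125) = 16
floor(2057/625) = 3
Total = 512

512 trailing zeros


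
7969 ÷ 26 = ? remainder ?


7969 = 26 * 306 + 13
Check: 7956 + 13 = 7969

q = 306, r = 13


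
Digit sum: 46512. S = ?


4 + 6 + 5 + 1 + 2 = 18


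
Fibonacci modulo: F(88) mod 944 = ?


F(k) mod 944 for k=1..88:
1, 1, 2, 3, 5, 8, 13, 21, 34, 55, 89, 144, 233, 377, 610, 43, 653, 696, 405, 157, 562, 719, 337, 112, 449, 561, 66, 627, 693, 376, 125, 501, 626, 183, 809, 48, 857, 905, 818, 779, 653, 488, 197, 685, 882, 623, 561, 240, 801, 97, 898, 51, 5, 56, 61, 117, 178, 295, 473, 768, 297, 121, 418, 539, 13, 552, 565, 173, 738, 911, 705, 672, 433, 161, 594, 755, 405, 216, 621, 837, 514, 407, 921, 384, 361, 745, 162, 907
F(88) mod 944 = 907


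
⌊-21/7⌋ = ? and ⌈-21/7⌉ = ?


-21/7 = -3.0000
floor = -3
ceil = -3

floor = -3, ceil = -3


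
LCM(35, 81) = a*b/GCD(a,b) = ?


GCD(35, 81) = 1
LCM = 35*81/1 = 2835/1 = 2835

LCM = 2835


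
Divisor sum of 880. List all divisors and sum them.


Divisors of 880: 1, 2, 4, 5, 8, 10, 11, 16, 20, 22, 40, 44, 55, 80, 88, 110, 176, 220, 440, 880
Sum = 1 + 2 + 4 + 5 + 8 + 10 + 11 + 16 + 20 + 22 + 40 + 44 + 55 + 80 + 88 + 110 + 176 + 220 + 440 + 880 = 2232

σ(880) = 2232


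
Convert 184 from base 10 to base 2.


184 (base 10) = 184 (decimal)
184 (decimal) = 10111000 (base 2)


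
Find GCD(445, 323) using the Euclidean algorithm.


445 = 1 * 323 + 122
323 = 2 * 122 + 79
122 = 1 * 79 + 43
79 = 1 * 43 + 36
43 = 1 * 36 + 7
36 = 5 * 7 + 1
7 = 7 * 1 + 0
GCD = 1


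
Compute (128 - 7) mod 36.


128 - 7 = 121
121 mod 36 = 13


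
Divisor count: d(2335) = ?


2335 = 5^1 × 467^1
d(2335) = (1+1) × (1+1) = 4

4 divisors


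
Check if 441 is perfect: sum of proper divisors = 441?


Proper divisors of 441: 1, 3, 7, 9, 21, 49, 63, 147
Sum = 1 + 3 + 7 + 9 + 21 + 49 + 63 + 147 = 300

No, 441 is not perfect (300 ≠ 441)


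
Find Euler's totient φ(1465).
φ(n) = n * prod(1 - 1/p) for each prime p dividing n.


1465 = 5 × 293
Prime factors: 5, 293
φ(1465) = 1465 × (1-1/5) × (1-1/293)
= 1465 × 4/5 × 292/293 = 1168

φ(1465) = 1168


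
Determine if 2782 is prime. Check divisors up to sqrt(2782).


2782 / 2 = 1391 (exact division)
2782 is NOT prime.

No, 2782 is not prime


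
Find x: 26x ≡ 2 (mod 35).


GCD(26, 35) = 1, unique solution
a^(-1) mod 35 = 31
x = 31 * 2 mod 35 = 27

x ≡ 27 (mod 35)


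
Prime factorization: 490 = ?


490 / 2 = 245
245 / 5 = 49
49 / 7 = 7
7 / 7 = 1
490 = 2 × 5 × 7^2


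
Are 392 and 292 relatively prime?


Euclidean algorithm:
392 = 1 * 292 + 100
292 = 2 * 100 + 92
100 = 1 * 92 + 8
92 = 11 * 8 + 4
8 = 2 * 4 + 0
GCD(392, 292) = 4

No, not coprime (GCD = 4)


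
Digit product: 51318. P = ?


5 × 1 × 3 × 1 × 8 = 120


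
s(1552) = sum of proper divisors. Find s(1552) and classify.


Proper divisors: 1, 2, 4, 8, 16, 97, 194, 388, 776
Sum = 1 + 2 + 4 + 8 + 16 + 97 + 194 + 388 + 776 = 1486
1486 < 1552 → deficient

s(1552) = 1486 (deficient)


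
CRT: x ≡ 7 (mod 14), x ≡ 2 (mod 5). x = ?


M = 14*5 = 70
M1 = M/14 = 5, M2 = M/5 = 14
M1^(-1) mod 14 = 3, M2^(-1) mod 5 = 4
x = 7*5*3 + 2*14*4 = 217
217 mod 70 = 7
Check: 7 mod 14 = 7 ✓, 7 mod 5 = 2 ✓

x ≡ 7 (mod 70)


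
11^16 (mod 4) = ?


11^1 mod 4 = 3
11^2 mod 4 = 1
11^3 mod 4 = 3
11^4 mod 4 = 1
11^5 mod 4 = 3
11^6 mod 4 = 1
11^7 mod 4 = 3
11^8 mod 4 = 1
11^9 mod 4 = 3
11^10 mod 4 = 1
11^11 mod 4 = 3
11^12 mod 4 = 1
11^13 mod 4 = 3
11^14 mod 4 = 1
11^15 mod 4 = 3
11^16 mod 4 = 1


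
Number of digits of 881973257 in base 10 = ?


881973257 has 9 digits in base 10
floor(log10(881973257)) + 1 = floor(8.9455) + 1 = 9

9 digits (base 10)


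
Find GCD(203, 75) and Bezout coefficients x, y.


Tabular extended Euclidean (each row: r = 203*s + 75*t):
r=203, s=1, t=0
r=75, s=0, t=1
q=2: r=53, s=1, t=-2   [203*(1) + 75*(-2) = 53]
q=1: r=22, s=-1, t=3   [203*(-1) + 75*(3) = 22]
q=2: r=9, s=3, t=-8   [203*(3) + 75*(-8) = 9]
q=2: r=4, s=-7, t=19   [203*(-7) + 75*(19) = 4]
q=2: r=1, s=17, t=-46   [203*(17) + 75*(-46) = 1]
q=4: r=0, s=-75, t=203   [203*(-75) + 75*(203) = 0]
GCD = 1; from the row with r=1: x=17, y=-46
Check: 203*(17) + 75*(-46) = 3451 - 3450 = 1

GCD = 1, x = 17, y = -46


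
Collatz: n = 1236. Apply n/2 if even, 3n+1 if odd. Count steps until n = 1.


1236 → 618 → 309 → 928 → 464 → 232 → 116 → 58 → 29 → 88 → 44 → 22 → 11 → 34 → 17 → 52 → 26 → 13 → 40 → 20 → 10 → 5 → 16 → 8 → 4 → 2 → 1
Total steps = 26

26 steps


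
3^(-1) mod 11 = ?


Use the extended Euclidean algorithm on (11, 3); each row r = 11*s + 3*t:
r=11, s=1, t=0
r=3, s=0, t=1
q=3: r=2, s=1, t=-3   [11*(1) + 3*(-3) = 2]
q=1: r=1, s=-1, t=4   [11*(-1) + 3*(4) = 1]
q=2: r=0, s=3, t=-11   [11*(3) + 3*(-11) = 0]
GCD = 1 with t = 4, so 3*(4) ≡ 1 (mod 11)
Inverse = 4 mod 11 = 4
Check: 3 * 4 = 12 ≡ 1 (mod 11)

3^(-1) ≡ 4 (mod 11)


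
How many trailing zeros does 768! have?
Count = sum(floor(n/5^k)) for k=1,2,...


floor(768/5) = 153
floor(768/25) = 30
floor(768/125) = 6
floor(768/625) = 1
Total = 190

190 trailing zeros


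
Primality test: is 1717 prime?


1717 / 17 = 101 (exact division)
1717 is NOT prime.

No, 1717 is not prime


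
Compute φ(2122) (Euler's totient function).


2122 = 2 × 1061
Prime factors: 2, 1061
φ(2122) = 2122 × (1-1/2) × (1-1/1061)
= 2122 × 1/2 × 1060/1061 = 1060

φ(2122) = 1060


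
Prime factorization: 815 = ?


815 / 5 = 163
163 / 163 = 1
815 = 5 × 163


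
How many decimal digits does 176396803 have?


176396803 has 9 digits in base 10
floor(log10(176396803)) + 1 = floor(8.2465) + 1 = 9

9 digits (base 10)


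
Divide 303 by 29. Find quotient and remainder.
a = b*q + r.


303 = 29 * 10 + 13
Check: 290 + 13 = 303

q = 10, r = 13


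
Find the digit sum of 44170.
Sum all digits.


4 + 4 + 1 + 7 + 0 = 16


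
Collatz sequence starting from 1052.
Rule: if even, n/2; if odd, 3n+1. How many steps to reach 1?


1052 → 526 → 263 → 790 → 395 → 1186 → 593 → 1780 → 890 → 445 → 1336 → 668 → 334 → 167 → 502 → 251 → 754 → 377 → 1132 → 566 → 283 → 850 → 425 → 1276 → 638 → 319 → 958 → 479 → 1438 → 719 → 2158 → 1079 → 3238 → 1619 → 4858 → 2429 → 7288 → 3644 → 1822 → 911 → 2734 → 1367 → 4102 → 2051 → 6154 → 3077 → 9232 → 4616 → 2308 → 1154 → 577 → 1732 → 866 → 433 → 1300 → 650 → 325 → 976 → 488 → 244 → 122 → 61 → 184 → 92 → 46 → 23 → 70 → 35 → 106 → 53 → 160 → 80 → 40 → 20 → 10 → 5 → 16 → 8 → 4 → 2 → 1
Total steps = 80

80 steps


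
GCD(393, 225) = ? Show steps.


393 = 1 * 225 + 168
225 = 1 * 168 + 57
168 = 2 * 57 + 54
57 = 1 * 54 + 3
54 = 18 * 3 + 0
GCD = 3


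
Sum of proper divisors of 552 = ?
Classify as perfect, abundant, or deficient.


Proper divisors: 1, 2, 3, 4, 6, 8, 12, 23, 24, 46, 69, 92, 138, 184, 276
Sum = 1 + 2 + 3 + 4 + 6 + 8 + 12 + 23 + 24 + 46 + 69 + 92 + 138 + 184 + 276 = 888
888 > 552 → abundant

s(552) = 888 (abundant)


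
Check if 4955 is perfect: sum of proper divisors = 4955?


Proper divisors of 4955: 1, 5, 991
Sum = 1 + 5 + 991 = 997

No, 4955 is not perfect (997 ≠ 4955)


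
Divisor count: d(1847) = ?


1847 = 1847^1
d(1847) = (1+1) = 2

2 divisors


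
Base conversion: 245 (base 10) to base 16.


245 (base 10) = 245 (decimal)
245 (decimal) = F5 (base 16)


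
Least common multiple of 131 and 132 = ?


GCD(131, 132) = 1
LCM = 131*132/1 = 17292/1 = 17292

LCM = 17292


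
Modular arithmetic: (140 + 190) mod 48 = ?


140 + 190 = 330
330 mod 48 = 42


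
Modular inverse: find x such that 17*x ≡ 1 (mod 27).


Use the extended Euclidean algorithm on (27, 17); each row r = 27*s + 17*t:
r=27, s=1, t=0
r=17, s=0, t=1
q=1: r=10, s=1, t=-1   [27*(1) + 17*(-1) = 10]
q=1: r=7, s=-1, t=2   [27*(-1) + 17*(2) = 7]
q=1: r=3, s=2, t=-3   [27*(2) + 17*(-3) = 3]
q=2: r=1, s=-5, t=8   [27*(-5) + 17*(8) = 1]
q=3: r=0, s=17, t=-27   [27*(17) + 17*(-27) = 0]
GCD = 1 with t = 8, so 17*(8) ≡ 1 (mod 27)
Inverse = 8 mod 27 = 8
Check: 17 * 8 = 136 ≡ 1 (mod 27)

17^(-1) ≡ 8 (mod 27)


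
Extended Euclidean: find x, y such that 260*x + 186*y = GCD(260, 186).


Tabular extended Euclidean (each row: r = 260*s + 186*t):
r=260, s=1, t=0
r=186, s=0, t=1
q=1: r=74, s=1, t=-1   [260*(1) + 186*(-1) = 74]
q=2: r=38, s=-2, t=3   [260*(-2) + 186*(3) = 38]
q=1: r=36, s=3, t=-4   [260*(3) + 186*(-4) = 36]
q=1: r=2, s=-5, t=7   [260*(-5) + 186*(7) = 2]
q=18: r=0, s=93, t=-130   [260*(93) + 186*(-130) = 0]
GCD = 2; from the row with r=2: x=-5, y=7
Check: 260*(-5) + 186*(7) = -1300 + 1302 = 2

GCD = 2, x = -5, y = 7


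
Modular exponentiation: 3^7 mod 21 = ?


3^1 mod 21 = 3
3^2 mod 21 = 9
3^3 mod 21 = 6
3^4 mod 21 = 18
3^5 mod 21 = 12
3^6 mod 21 = 15
3^7 mod 21 = 3


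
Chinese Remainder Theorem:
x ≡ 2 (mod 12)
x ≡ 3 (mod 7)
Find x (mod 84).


M = 12*7 = 84
M1 = M/12 = 7, M2 = M/7 = 12
M1^(-1) mod 12 = 7, M2^(-1) mod 7 = 3
x = 2*7*7 + 3*12*3 = 206
206 mod 84 = 38
Check: 38 mod 12 = 2 ✓, 38 mod 7 = 3 ✓

x ≡ 38 (mod 84)


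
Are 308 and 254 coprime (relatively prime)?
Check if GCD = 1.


Euclidean algorithm:
308 = 1 * 254 + 54
254 = 4 * 54 + 38
54 = 1 * 38 + 16
38 = 2 * 16 + 6
16 = 2 * 6 + 4
6 = 1 * 4 + 2
4 = 2 * 2 + 0
GCD(308, 254) = 2

No, not coprime (GCD = 2)


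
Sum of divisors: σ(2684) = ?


Divisors of 2684: 1, 2, 4, 11, 22, 44, 61, 122, 244, 671, 1342, 2684
Sum = 1 + 2 + 4 + 11 + 22 + 44 + 61 + 122 + 244 + 671 + 1342 + 2684 = 5208

σ(2684) = 5208


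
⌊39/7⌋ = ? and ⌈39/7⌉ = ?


39/7 = 5.5714
floor = 5
ceil = 6

floor = 5, ceil = 6


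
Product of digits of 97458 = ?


9 × 7 × 4 × 5 × 8 = 10080


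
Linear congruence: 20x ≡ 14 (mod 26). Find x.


GCD(20, 26) = 2 divides 14
Divide: 10x ≡ 7 (mod 13)
x ≡ 2 (mod 13)


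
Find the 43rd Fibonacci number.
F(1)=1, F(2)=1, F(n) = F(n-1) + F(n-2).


Sequence: 1, 1, 2, 3, 5, 8, 13, 21, 34, 55, 89, 144, 233, 377, 610, 987, 1597, 2584, 4181, 6765, 10946, 17711, 28657, 46368, 75025, 121393, 196418, 317811, 514229, 832040, 1346269, 2178309, 3524578, 5702887, 9227465, 14930352, 24157817, 39088169, 63245986, 102334155, 165580141, 267914296, 433494437
F(43) = 433494437


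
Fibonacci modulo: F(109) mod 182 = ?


F(k) mod 182 for k=1..109:
1, 1, 2, 3, 5, 8, 13, 21, 34, 55, 89, 144, 51, 13, 64, 77, 141, 36, 177, 31, 26, 57, 83, 140, 41, 181, 40, 39, 79, 118, 15, 133, 148, 99, 65, 164, 47, 29, 76, 105, 181, 104, 103, 25, 128, 153, 99, 70, 169, 57, 44, 101, 145, 64, 27, 91, 118, 27, 145, 172, 135, 125, 78, 21, 99, 120, 37, 157, 12, 169, 181, 168, 167, 153, 138, 109, 65, 174, 57, 49, 106, 155, 79, 52, 131, 1, 132, 133, 83, 34, 117, 151, 86, 55, 141, 14, 155, 169, 142, 129, 89, 36, 125, 161, 104, 83, 5, 88, 93
F(109) mod 182 = 93


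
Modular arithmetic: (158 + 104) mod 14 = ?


158 + 104 = 262
262 mod 14 = 10


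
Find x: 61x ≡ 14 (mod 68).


GCD(61, 68) = 1, unique solution
a^(-1) mod 68 = 29
x = 29 * 14 mod 68 = 66

x ≡ 66 (mod 68)


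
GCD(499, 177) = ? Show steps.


499 = 2 * 177 + 145
177 = 1 * 145 + 32
145 = 4 * 32 + 17
32 = 1 * 17 + 15
17 = 1 * 15 + 2
15 = 7 * 2 + 1
2 = 2 * 1 + 0
GCD = 1


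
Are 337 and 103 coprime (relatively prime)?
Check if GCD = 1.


Euclidean algorithm:
337 = 3 * 103 + 28
103 = 3 * 28 + 19
28 = 1 * 19 + 9
19 = 2 * 9 + 1
9 = 9 * 1 + 0
GCD(337, 103) = 1

Yes, coprime (GCD = 1)


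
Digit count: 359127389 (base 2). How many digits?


359127389 in base 2 = 10101011001111101100101011101
Number of digits = 29

29 digits (base 2)


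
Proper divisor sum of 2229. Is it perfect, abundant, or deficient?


Proper divisors: 1, 3, 743
Sum = 1 + 3 + 743 = 747
747 < 2229 → deficient

s(2229) = 747 (deficient)


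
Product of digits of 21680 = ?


2 × 1 × 6 × 8 × 0 = 0


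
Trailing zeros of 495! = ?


floor(495/5) = 99
floor(495/25) = 19
floor(495/125) = 3
Total = 121

121 trailing zeros


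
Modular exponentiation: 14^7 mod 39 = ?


14^1 mod 39 = 14
14^2 mod 39 = 1
14^3 mod 39 = 14
14^4 mod 39 = 1
14^5 mod 39 = 14
14^6 mod 39 = 1
14^7 mod 39 = 14


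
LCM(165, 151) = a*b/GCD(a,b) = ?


GCD(165, 151) = 1
LCM = 165*151/1 = 24915/1 = 24915

LCM = 24915


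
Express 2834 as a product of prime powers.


2834 / 2 = 1417
1417 / 13 = 109
109 / 109 = 1
2834 = 2 × 13 × 109


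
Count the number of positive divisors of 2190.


2190 = 2^1 × 3^1 × 5^1 × 73^1
d(2190) = (1+1) × (1+1) × (1+1) × (1+1) = 16

16 divisors


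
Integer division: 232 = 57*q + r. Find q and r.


232 = 57 * 4 + 4
Check: 228 + 4 = 232

q = 4, r = 4


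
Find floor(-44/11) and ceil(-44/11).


-44/11 = -4.0000
floor = -4
ceil = -4

floor = -4, ceil = -4


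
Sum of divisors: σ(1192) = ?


Divisors of 1192: 1, 2, 4, 8, 149, 298, 596, 1192
Sum = 1 + 2 + 4 + 8 + 149 + 298 + 596 + 1192 = 2250

σ(1192) = 2250


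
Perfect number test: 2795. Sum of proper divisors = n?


Proper divisors of 2795: 1, 5, 13, 43, 65, 215, 559
Sum = 1 + 5 + 13 + 43 + 65 + 215 + 559 = 901

No, 2795 is not perfect (901 ≠ 2795)


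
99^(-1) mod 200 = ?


Use the extended Euclidean algorithm on (200, 99); each row r = 200*s + 99*t:
r=200, s=1, t=0
r=99, s=0, t=1
q=2: r=2, s=1, t=-2   [200*(1) + 99*(-2) = 2]
q=49: r=1, s=-49, t=99   [200*(-49) + 99*(99) = 1]
q=2: r=0, s=99, t=-200   [200*(99) + 99*(-200) = 0]
GCD = 1 with t = 99, so 99*(99) ≡ 1 (mod 200)
Inverse = 99 mod 200 = 99
Check: 99 * 99 = 9801 ≡ 1 (mod 200)

99^(-1) ≡ 99 (mod 200)


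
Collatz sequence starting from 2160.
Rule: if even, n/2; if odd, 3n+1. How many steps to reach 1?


2160 → 1080 → 540 → 270 → 135 → 406 → 203 → 610 → 305 → 916 → 458 → 229 → 688 → 344 → 172 → 86 → 43 → 130 → 65 → 196 → 98 → 49 → 148 → 74 → 37 → 112 → 56 → 28 → 14 → 7 → 22 → 11 → 34 → 17 → 52 → 26 → 13 → 40 → 20 → 10 → 5 → 16 → 8 → 4 → 2 → 1
Total steps = 45

45 steps


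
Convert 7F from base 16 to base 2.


7F (base 16) = 127 (decimal)
127 (decimal) = 1111111 (base 2)


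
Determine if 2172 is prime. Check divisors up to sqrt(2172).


2172 / 2 = 1086 (exact division)
2172 is NOT prime.

No, 2172 is not prime


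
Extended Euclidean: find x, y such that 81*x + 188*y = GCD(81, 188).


Tabular extended Euclidean (each row: r = 81*s + 188*t):
r=81, s=1, t=0
r=188, s=0, t=1
q=0: r=81, s=1, t=0   [81*(1) + 188*(0) = 81]
q=2: r=26, s=-2, t=1   [81*(-2) + 188*(1) = 26]
q=3: r=3, s=7, t=-3   [81*(7) + 188*(-3) = 3]
q=8: r=2, s=-58, t=25   [81*(-58) + 188*(25) = 2]
q=1: r=1, s=65, t=-28   [81*(65) + 188*(-28) = 1]
q=2: r=0, s=-188, t=81   [81*(-188) + 188*(81) = 0]
GCD = 1; from the row with r=1: x=65, y=-28
Check: 81*(65) + 188*(-28) = 5265 - 5264 = 1

GCD = 1, x = 65, y = -28


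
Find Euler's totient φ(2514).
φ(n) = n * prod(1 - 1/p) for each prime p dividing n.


2514 = 2 × 3 × 419
Prime factors: 2, 3, 419
φ(2514) = 2514 × (1-1/2) × (1-1/3) × (1-1/419)
= 2514 × 1/2 × 2/3 × 418/419 = 836

φ(2514) = 836


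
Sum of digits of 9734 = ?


9 + 7 + 3 + 4 = 23


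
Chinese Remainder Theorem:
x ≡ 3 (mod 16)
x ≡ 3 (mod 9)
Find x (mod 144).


M = 16*9 = 144
M1 = M/16 = 9, M2 = M/9 = 16
M1^(-1) mod 16 = 9, M2^(-1) mod 9 = 4
x = 3*9*9 + 3*16*4 = 435
435 mod 144 = 3
Check: 3 mod 16 = 3 ✓, 3 mod 9 = 3 ✓

x ≡ 3 (mod 144)


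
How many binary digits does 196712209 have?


196712209 in base 2 = 1011101110011001011100010001
Number of digits = 28

28 digits (base 2)


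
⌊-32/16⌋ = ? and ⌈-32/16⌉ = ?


-32/16 = -2.0000
floor = -2
ceil = -2

floor = -2, ceil = -2


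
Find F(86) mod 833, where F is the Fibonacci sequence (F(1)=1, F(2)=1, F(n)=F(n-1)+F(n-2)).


F(k) mod 833 for k=1..86:
1, 1, 2, 3, 5, 8, 13, 21, 34, 55, 89, 144, 233, 377, 610, 154, 764, 85, 16, 101, 117, 218, 335, 553, 55, 608, 663, 438, 268, 706, 141, 14, 155, 169, 324, 493, 817, 477, 461, 105, 566, 671, 404, 242, 646, 55, 701, 756, 624, 547, 338, 52, 390, 442, 832, 441, 440, 48, 488, 536, 191, 727, 85, 812, 64, 43, 107, 150, 257, 407, 664, 238, 69, 307, 376, 683, 226, 76, 302, 378, 680, 225, 72, 297, 369, 666
F(86) mod 833 = 666


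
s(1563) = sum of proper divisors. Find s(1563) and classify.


Proper divisors: 1, 3, 521
Sum = 1 + 3 + 521 = 525
525 < 1563 → deficient

s(1563) = 525 (deficient)


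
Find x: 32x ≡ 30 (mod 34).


GCD(32, 34) = 2 divides 30
Divide: 16x ≡ 15 (mod 17)
x ≡ 2 (mod 17)


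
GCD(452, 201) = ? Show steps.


452 = 2 * 201 + 50
201 = 4 * 50 + 1
50 = 50 * 1 + 0
GCD = 1


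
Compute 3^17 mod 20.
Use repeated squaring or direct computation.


3^1 mod 20 = 3
3^2 mod 20 = 9
3^3 mod 20 = 7
3^4 mod 20 = 1
3^5 mod 20 = 3
3^6 mod 20 = 9
3^7 mod 20 = 7
3^8 mod 20 = 1
3^9 mod 20 = 3
3^10 mod 20 = 9
3^11 mod 20 = 7
3^12 mod 20 = 1
3^13 mod 20 = 3
3^14 mod 20 = 9
3^15 mod 20 = 7
3^16 mod 20 = 1
3^17 mod 20 = 3


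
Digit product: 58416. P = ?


5 × 8 × 4 × 1 × 6 = 960


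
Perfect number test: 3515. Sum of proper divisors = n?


Proper divisors of 3515: 1, 5, 19, 37, 95, 185, 703
Sum = 1 + 5 + 19 + 37 + 95 + 185 + 703 = 1045

No, 3515 is not perfect (1045 ≠ 3515)


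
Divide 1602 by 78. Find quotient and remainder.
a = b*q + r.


1602 = 78 * 20 + 42
Check: 1560 + 42 = 1602

q = 20, r = 42


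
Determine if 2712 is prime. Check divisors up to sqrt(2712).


2712 / 2 = 1356 (exact division)
2712 is NOT prime.

No, 2712 is not prime


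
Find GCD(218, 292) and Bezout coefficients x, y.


Tabular extended Euclidean (each row: r = 218*s + 292*t):
r=218, s=1, t=0
r=292, s=0, t=1
q=0: r=218, s=1, t=0   [218*(1) + 292*(0) = 218]
q=1: r=74, s=-1, t=1   [218*(-1) + 292*(1) = 74]
q=2: r=70, s=3, t=-2   [218*(3) + 292*(-2) = 70]
q=1: r=4, s=-4, t=3   [218*(-4) + 292*(3) = 4]
q=17: r=2, s=71, t=-53   [218*(71) + 292*(-53) = 2]
q=2: r=0, s=-146, t=109   [218*(-146) + 292*(109) = 0]
GCD = 2; from the row with r=2: x=71, y=-53
Check: 218*(71) + 292*(-53) = 15478 - 15476 = 2

GCD = 2, x = 71, y = -53


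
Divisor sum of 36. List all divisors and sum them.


Divisors of 36: 1, 2, 3, 4, 6, 9, 12, 18, 36
Sum = 1 + 2 + 3 + 4 + 6 + 9 + 12 + 18 + 36 = 91

σ(36) = 91


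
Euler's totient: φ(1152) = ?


1152 = 2^7 × 3^2
Prime factors: 2, 3
φ(1152) = 1152 × (1-1/2) × (1-1/3)
= 1152 × 1/2 × 2/3 = 384

φ(1152) = 384


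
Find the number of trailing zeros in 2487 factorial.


floor(2487/5) = 497
floor(2487/25) = 99
floor(2487/125) = 19
floor(2487/625) = 3
Total = 618

618 trailing zeros


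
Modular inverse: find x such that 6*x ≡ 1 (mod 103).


Use the extended Euclidean algorithm on (103, 6); each row r = 103*s + 6*t:
r=103, s=1, t=0
r=6, s=0, t=1
q=17: r=1, s=1, t=-17   [103*(1) + 6*(-17) = 1]
q=6: r=0, s=-6, t=103   [103*(-6) + 6*(103) = 0]
GCD = 1 with t = -17, so 6*(-17) ≡ 1 (mod 103)
Inverse = -17 mod 103 = 86
Check: 6 * 86 = 516 ≡ 1 (mod 103)

6^(-1) ≡ 86 (mod 103)


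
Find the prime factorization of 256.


256 / 2 = 128
128 / 2 = 64
64 / 2 = 32
32 / 2 = 16
16 / 2 = 8
8 / 2 = 4
4 / 2 = 2
2 / 2 = 1
256 = 2^8


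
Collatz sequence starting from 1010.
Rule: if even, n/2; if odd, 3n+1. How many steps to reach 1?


1010 → 505 → 1516 → 758 → 379 → 1138 → 569 → 1708 → 854 → 427 → 1282 → 641 → 1924 → 962 → 481 → 1444 → 722 → 361 → 1084 → 542 → 271 → 814 → 407 → 1222 → 611 → 1834 → 917 → 2752 → 1376 → 688 → 344 → 172 → 86 → 43 → 130 → 65 → 196 → 98 → 49 → 148 → 74 → 37 → 112 → 56 → 28 → 14 → 7 → 22 → 11 → 34 → 17 → 52 → 26 → 13 → 40 → 20 → 10 → 5 → 16 → 8 → 4 → 2 → 1
Total steps = 62

62 steps


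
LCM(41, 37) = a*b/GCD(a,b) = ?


GCD(41, 37) = 1
LCM = 41*37/1 = 1517/1 = 1517

LCM = 1517


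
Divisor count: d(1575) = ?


1575 = 3^2 × 5^2 × 7^1
d(1575) = (2+1) × (2+1) × (1+1) = 18

18 divisors


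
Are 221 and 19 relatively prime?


Euclidean algorithm:
221 = 11 * 19 + 12
19 = 1 * 12 + 7
12 = 1 * 7 + 5
7 = 1 * 5 + 2
5 = 2 * 2 + 1
2 = 2 * 1 + 0
GCD(221, 19) = 1

Yes, coprime (GCD = 1)


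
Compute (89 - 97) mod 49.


89 - 97 = -8
-8 mod 49 = 41


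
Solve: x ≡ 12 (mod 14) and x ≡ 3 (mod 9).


M = 14*9 = 126
M1 = M/14 = 9, M2 = M/9 = 14
M1^(-1) mod 14 = 11, M2^(-1) mod 9 = 2
x = 12*9*11 + 3*14*2 = 1272
1272 mod 126 = 12
Check: 12 mod 14 = 12 ✓, 12 mod 9 = 3 ✓

x ≡ 12 (mod 126)


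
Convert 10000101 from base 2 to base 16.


10000101 (base 2) = 133 (decimal)
133 (decimal) = 85 (base 16)


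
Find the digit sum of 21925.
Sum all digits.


2 + 1 + 9 + 2 + 5 = 19


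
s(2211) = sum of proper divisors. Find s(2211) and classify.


Proper divisors: 1, 3, 11, 33, 67, 201, 737
Sum = 1 + 3 + 11 + 33 + 67 + 201 + 737 = 1053
1053 < 2211 → deficient

s(2211) = 1053 (deficient)


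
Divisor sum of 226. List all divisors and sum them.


Divisors of 226: 1, 2, 113, 226
Sum = 1 + 2 + 113 + 226 = 342

σ(226) = 342


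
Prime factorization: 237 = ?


237 / 3 = 79
79 / 79 = 1
237 = 3 × 79


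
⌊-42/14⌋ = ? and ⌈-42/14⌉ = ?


-42/14 = -3.0000
floor = -3
ceil = -3

floor = -3, ceil = -3


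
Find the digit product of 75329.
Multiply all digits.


7 × 5 × 3 × 2 × 9 = 1890


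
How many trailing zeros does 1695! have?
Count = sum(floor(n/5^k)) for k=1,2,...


floor(1695/5) = 339
floor(1695/25) = 67
floor(1695/125) = 13
floor(1695/625) = 2
Total = 421

421 trailing zeros


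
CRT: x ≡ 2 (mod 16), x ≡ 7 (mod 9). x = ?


M = 16*9 = 144
M1 = M/16 = 9, M2 = M/9 = 16
M1^(-1) mod 16 = 9, M2^(-1) mod 9 = 4
x = 2*9*9 + 7*16*4 = 610
610 mod 144 = 34
Check: 34 mod 16 = 2 ✓, 34 mod 9 = 7 ✓

x ≡ 34 (mod 144)


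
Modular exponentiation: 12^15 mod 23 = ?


12^1 mod 23 = 12
12^2 mod 23 = 6
12^3 mod 23 = 3
12^4 mod 23 = 13
12^5 mod 23 = 18
12^6 mod 23 = 9
12^7 mod 23 = 16
12^8 mod 23 = 8
12^9 mod 23 = 4
12^10 mod 23 = 2
12^11 mod 23 = 1
12^12 mod 23 = 12
12^13 mod 23 = 6
12^14 mod 23 = 3
12^15 mod 23 = 13


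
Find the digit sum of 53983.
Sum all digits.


5 + 3 + 9 + 8 + 3 = 28


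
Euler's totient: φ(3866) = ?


3866 = 2 × 1933
Prime factors: 2, 1933
φ(3866) = 3866 × (1-1/2) × (1-1/1933)
= 3866 × 1/2 × 1932/1933 = 1932

φ(3866) = 1932


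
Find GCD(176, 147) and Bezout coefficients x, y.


Tabular extended Euclidean (each row: r = 176*s + 147*t):
r=176, s=1, t=0
r=147, s=0, t=1
q=1: r=29, s=1, t=-1   [176*(1) + 147*(-1) = 29]
q=5: r=2, s=-5, t=6   [176*(-5) + 147*(6) = 2]
q=14: r=1, s=71, t=-85   [176*(71) + 147*(-85) = 1]
q=2: r=0, s=-147, t=176   [176*(-147) + 147*(176) = 0]
GCD = 1; from the row with r=1: x=71, y=-85
Check: 176*(71) + 147*(-85) = 12496 - 12495 = 1

GCD = 1, x = 71, y = -85


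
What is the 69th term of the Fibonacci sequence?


Sequence: 1, 1, 2, 3, 5, 8, 13, 21, 34, 55, 89, 144, 233, 377, 610, 987, 1597, 2584, 4181, 6765, 10946, 17711, 28657, 46368, 75025, 121393, 196418, 317811, 514229, 832040, 1346269, 2178309, 3524578, 5702887, 9227465, 14930352, 24157817, 39088169, 63245986, 102334155, 165580141, 267914296, 433494437, 701408733, 1134903170, 1836311903, 2971215073, 4807526976, 7778742049, 12586269025, 20365011074, 32951280099, 53316291173, 86267571272, 139583862445, 225851433717, 365435296162, 591286729879, 956722026041, 1548008755920, 2504730781961, 4052739537881, 6557470319842, 10610209857723, 17167680177565, 27777890035288, 44945570212853, 72723460248141, 117669030460994
F(69) = 117669030460994


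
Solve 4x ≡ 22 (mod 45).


GCD(4, 45) = 1, unique solution
a^(-1) mod 45 = 34
x = 34 * 22 mod 45 = 28

x ≡ 28 (mod 45)


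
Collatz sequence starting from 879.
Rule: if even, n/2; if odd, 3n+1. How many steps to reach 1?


879 → 2638 → 1319 → 3958 → 1979 → 5938 → 2969 → 8908 → 4454 → 2227 → 6682 → 3341 → 10024 → 5012 → 2506 → 1253 → 3760 → 1880 → 940 → 470 → 235 → 706 → 353 → 1060 → 530 → 265 → 796 → 398 → 199 → 598 → 299 → 898 → 449 → 1348 → 674 → 337 → 1012 → 506 → 253 → 760 → 380 → 190 → 95 → 286 → 143 → 430 → 215 → 646 → 323 → 970 → 485 → 1456 → 728 → 364 → 182 → 91 → 274 → 137 → 412 → 206 → 103 → 310 → 155 → 466 → 233 → 700 → 350 → 175 → 526 → 263 → 790 → 395 → 1186 → 593 → 1780 → 890 → 445 → 1336 → 668 → 334 → 167 → 502 → 251 → 754 → 377 → 1132 → 566 → 283 → 850 → 425 → 1276 → 638 → 319 → 958 → 479 → 1438 → 719 → 2158 → 1079 → 3238 → 1619 → 4858 → 2429 → 7288 → 3644 → 1822 → 911 → 2734 → 1367 → 4102 → 2051 → 6154 → 3077 → 9232 → 4616 → 2308 → 1154 → 577 → 1732 → 866 → 433 → 1300 → 650 → 325 → 976 → 488 → 244 → 122 → 61 → 184 → 92 → 46 → 23 → 70 → 35 → 106 → 53 → 160 → 80 → 40 → 20 → 10 → 5 → 16 → 8 → 4 → 2 → 1
Total steps = 147

147 steps


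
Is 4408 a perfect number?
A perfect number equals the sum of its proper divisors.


Proper divisors of 4408: 1, 2, 4, 8, 19, 29, 38, 58, 76, 116, 152, 232, 551, 1102, 2204
Sum = 1 + 2 + 4 + 8 + 19 + 29 + 38 + 58 + 76 + 116 + 152 + 232 + 551 + 1102 + 2204 = 4592

No, 4408 is not perfect (4592 ≠ 4408)


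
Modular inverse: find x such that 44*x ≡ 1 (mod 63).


Use the extended Euclidean algorithm on (63, 44); each row r = 63*s + 44*t:
r=63, s=1, t=0
r=44, s=0, t=1
q=1: r=19, s=1, t=-1   [63*(1) + 44*(-1) = 19]
q=2: r=6, s=-2, t=3   [63*(-2) + 44*(3) = 6]
q=3: r=1, s=7, t=-10   [63*(7) + 44*(-10) = 1]
q=6: r=0, s=-44, t=63   [63*(-44) + 44*(63) = 0]
GCD = 1 with t = -10, so 44*(-10) ≡ 1 (mod 63)
Inverse = -10 mod 63 = 53
Check: 44 * 53 = 2332 ≡ 1 (mod 63)

44^(-1) ≡ 53 (mod 63)


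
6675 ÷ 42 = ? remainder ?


6675 = 42 * 158 + 39
Check: 6636 + 39 = 6675

q = 158, r = 39


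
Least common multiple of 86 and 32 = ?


GCD(86, 32) = 2
LCM = 86*32/2 = 2752/2 = 1376

LCM = 1376


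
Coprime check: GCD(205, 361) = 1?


Euclidean algorithm:
361 = 1 * 205 + 156
205 = 1 * 156 + 49
156 = 3 * 49 + 9
49 = 5 * 9 + 4
9 = 2 * 4 + 1
4 = 4 * 1 + 0
GCD(205, 361) = 1

Yes, coprime (GCD = 1)


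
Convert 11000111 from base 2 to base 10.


11000111 (base 2) = 199 (decimal)
199 (decimal) = 199 (base 10)


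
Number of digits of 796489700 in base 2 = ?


796489700 in base 2 = 101111011110010111011111100100
Number of digits = 30

30 digits (base 2)


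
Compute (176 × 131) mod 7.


176 × 131 = 23056
23056 mod 7 = 5


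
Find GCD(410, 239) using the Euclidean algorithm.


410 = 1 * 239 + 171
239 = 1 * 171 + 68
171 = 2 * 68 + 35
68 = 1 * 35 + 33
35 = 1 * 33 + 2
33 = 16 * 2 + 1
2 = 2 * 1 + 0
GCD = 1


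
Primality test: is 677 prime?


Check divisors up to sqrt(677) = 26.0192
No divisors found.
677 is prime.

Yes, 677 is prime


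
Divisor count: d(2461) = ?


2461 = 23^1 × 107^1
d(2461) = (1+1) × (1+1) = 4

4 divisors


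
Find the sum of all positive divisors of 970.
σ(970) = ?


Divisors of 970: 1, 2, 5, 10, 97, 194, 485, 970
Sum = 1 + 2 + 5 + 10 + 97 + 194 + 485 + 970 = 1764

σ(970) = 1764


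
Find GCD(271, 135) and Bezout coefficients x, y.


Tabular extended Euclidean (each row: r = 271*s + 135*t):
r=271, s=1, t=0
r=135, s=0, t=1
q=2: r=1, s=1, t=-2   [271*(1) + 135*(-2) = 1]
q=135: r=0, s=-135, t=271   [271*(-135) + 135*(271) = 0]
GCD = 1; from the row with r=1: x=1, y=-2
Check: 271*(1) + 135*(-2) = 271 - 270 = 1

GCD = 1, x = 1, y = -2


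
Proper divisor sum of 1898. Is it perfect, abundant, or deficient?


Proper divisors: 1, 2, 13, 26, 73, 146, 949
Sum = 1 + 2 + 13 + 26 + 73 + 146 + 949 = 1210
1210 < 1898 → deficient

s(1898) = 1210 (deficient)


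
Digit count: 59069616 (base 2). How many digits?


59069616 in base 2 = 11100001010101010010110000
Number of digits = 26

26 digits (base 2)


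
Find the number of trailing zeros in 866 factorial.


floor(866/5) = 173
floor(866/25) = 34
floor(866/125) = 6
floor(866/625) = 1
Total = 214

214 trailing zeros


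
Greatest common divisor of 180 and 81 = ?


180 = 2 * 81 + 18
81 = 4 * 18 + 9
18 = 2 * 9 + 0
GCD = 9


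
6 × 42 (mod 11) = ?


6 × 42 = 252
252 mod 11 = 10


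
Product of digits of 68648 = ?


6 × 8 × 6 × 4 × 8 = 9216


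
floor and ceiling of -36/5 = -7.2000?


-36/5 = -7.2000
floor = -8
ceil = -7

floor = -8, ceil = -7


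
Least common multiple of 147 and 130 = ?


GCD(147, 130) = 1
LCM = 147*130/1 = 19110/1 = 19110

LCM = 19110


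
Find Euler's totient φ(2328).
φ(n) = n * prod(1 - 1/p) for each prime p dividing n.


2328 = 2^3 × 3 × 97
Prime factors: 2, 3, 97
φ(2328) = 2328 × (1-1/2) × (1-1/3) × (1-1/97)
= 2328 × 1/2 × 2/3 × 96/97 = 768

φ(2328) = 768


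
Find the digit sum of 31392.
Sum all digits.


3 + 1 + 3 + 9 + 2 = 18


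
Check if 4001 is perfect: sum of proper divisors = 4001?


Proper divisors of 4001: 1
Sum = 1 = 1

No, 4001 is not perfect (1 ≠ 4001)


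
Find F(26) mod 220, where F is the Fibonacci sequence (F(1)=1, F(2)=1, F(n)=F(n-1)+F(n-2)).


F(k) mod 220 for k=1..26:
1, 1, 2, 3, 5, 8, 13, 21, 34, 55, 89, 144, 13, 157, 170, 107, 57, 164, 1, 165, 166, 111, 57, 168, 5, 173
F(26) mod 220 = 173


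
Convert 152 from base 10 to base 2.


152 (base 10) = 152 (decimal)
152 (decimal) = 10011000 (base 2)


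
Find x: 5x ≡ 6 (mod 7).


GCD(5, 7) = 1, unique solution
a^(-1) mod 7 = 3
x = 3 * 6 mod 7 = 4

x ≡ 4 (mod 7)


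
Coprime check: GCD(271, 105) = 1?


Euclidean algorithm:
271 = 2 * 105 + 61
105 = 1 * 61 + 44
61 = 1 * 44 + 17
44 = 2 * 17 + 10
17 = 1 * 10 + 7
10 = 1 * 7 + 3
7 = 2 * 3 + 1
3 = 3 * 1 + 0
GCD(271, 105) = 1

Yes, coprime (GCD = 1)


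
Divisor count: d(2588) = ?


2588 = 2^2 × 647^1
d(2588) = (2+1) × (1+1) = 6

6 divisors


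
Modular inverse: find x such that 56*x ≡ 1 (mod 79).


Use the extended Euclidean algorithm on (79, 56); each row r = 79*s + 56*t:
r=79, s=1, t=0
r=56, s=0, t=1
q=1: r=23, s=1, t=-1   [79*(1) + 56*(-1) = 23]
q=2: r=10, s=-2, t=3   [79*(-2) + 56*(3) = 10]
q=2: r=3, s=5, t=-7   [79*(5) + 56*(-7) = 3]
q=3: r=1, s=-17, t=24   [79*(-17) + 56*(24) = 1]
q=3: r=0, s=56, t=-79   [79*(56) + 56*(-79) = 0]
GCD = 1 with t = 24, so 56*(24) ≡ 1 (mod 79)
Inverse = 24 mod 79 = 24
Check: 56 * 24 = 1344 ≡ 1 (mod 79)

56^(-1) ≡ 24 (mod 79)


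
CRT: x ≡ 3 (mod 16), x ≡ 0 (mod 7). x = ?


M = 16*7 = 112
M1 = M/16 = 7, M2 = M/7 = 16
M1^(-1) mod 16 = 7, M2^(-1) mod 7 = 4
x = 3*7*7 + 0*16*4 = 147
147 mod 112 = 35
Check: 35 mod 16 = 3 ✓, 35 mod 7 = 0 ✓

x ≡ 35 (mod 112)


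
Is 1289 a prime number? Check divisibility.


Check divisors up to sqrt(1289) = 35.9026
No divisors found.
1289 is prime.

Yes, 1289 is prime


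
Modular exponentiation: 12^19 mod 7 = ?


12^1 mod 7 = 5
12^2 mod 7 = 4
12^3 mod 7 = 6
12^4 mod 7 = 2
12^5 mod 7 = 3
12^6 mod 7 = 1
12^7 mod 7 = 5
12^8 mod 7 = 4
12^9 mod 7 = 6
12^10 mod 7 = 2
12^11 mod 7 = 3
12^12 mod 7 = 1
12^13 mod 7 = 5
12^14 mod 7 = 4
12^15 mod 7 = 6
12^16 mod 7 = 2
12^17 mod 7 = 3
12^18 mod 7 = 1
12^19 mod 7 = 5


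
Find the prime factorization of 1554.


1554 / 2 = 777
777 / 3 = 259
259 / 7 = 37
37 / 37 = 1
1554 = 2 × 3 × 7 × 37


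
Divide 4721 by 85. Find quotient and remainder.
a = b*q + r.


4721 = 85 * 55 + 46
Check: 4675 + 46 = 4721

q = 55, r = 46


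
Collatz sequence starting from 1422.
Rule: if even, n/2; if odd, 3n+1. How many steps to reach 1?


1422 → 711 → 2134 → 1067 → 3202 → 1601 → 4804 → 2402 → 1201 → 3604 → 1802 → 901 → 2704 → 1352 → 676 → 338 → 169 → 508 → 254 → 127 → 382 → 191 → 574 → 287 → 862 → 431 → 1294 → 647 → 1942 → 971 → 2914 → 1457 → 4372 → 2186 → 1093 → 3280 → 1640 → 820 → 410 → 205 → 616 → 308 → 154 → 77 → 232 → 116 → 58 → 29 → 88 → 44 → 22 → 11 → 34 → 17 → 52 → 26 → 13 → 40 → 20 → 10 → 5 → 16 → 8 → 4 → 2 → 1
Total steps = 65

65 steps


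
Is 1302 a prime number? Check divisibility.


1302 / 2 = 651 (exact division)
1302 is NOT prime.

No, 1302 is not prime


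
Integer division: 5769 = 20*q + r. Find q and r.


5769 = 20 * 288 + 9
Check: 5760 + 9 = 5769

q = 288, r = 9


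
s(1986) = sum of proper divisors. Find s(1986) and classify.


Proper divisors: 1, 2, 3, 6, 331, 662, 993
Sum = 1 + 2 + 3 + 6 + 331 + 662 + 993 = 1998
1998 > 1986 → abundant

s(1986) = 1998 (abundant)


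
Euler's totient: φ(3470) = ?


3470 = 2 × 5 × 347
Prime factors: 2, 5, 347
φ(3470) = 3470 × (1-1/2) × (1-1/5) × (1-1/347)
= 3470 × 1/2 × 4/5 × 346/347 = 1384

φ(3470) = 1384


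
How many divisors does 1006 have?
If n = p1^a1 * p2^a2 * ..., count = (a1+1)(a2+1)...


1006 = 2^1 × 503^1
d(1006) = (1+1) × (1+1) = 4

4 divisors


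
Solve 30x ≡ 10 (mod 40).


GCD(30, 40) = 10 divides 10
Divide: 3x ≡ 1 (mod 4)
x ≡ 3 (mod 4)


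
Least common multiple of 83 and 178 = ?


GCD(83, 178) = 1
LCM = 83*178/1 = 14774/1 = 14774

LCM = 14774


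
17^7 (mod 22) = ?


17^1 mod 22 = 17
17^2 mod 22 = 3
17^3 mod 22 = 7
17^4 mod 22 = 9
17^5 mod 22 = 21
17^6 mod 22 = 5
17^7 mod 22 = 19


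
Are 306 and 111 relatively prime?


Euclidean algorithm:
306 = 2 * 111 + 84
111 = 1 * 84 + 27
84 = 3 * 27 + 3
27 = 9 * 3 + 0
GCD(306, 111) = 3

No, not coprime (GCD = 3)


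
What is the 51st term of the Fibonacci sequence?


Sequence: 1, 1, 2, 3, 5, 8, 13, 21, 34, 55, 89, 144, 233, 377, 610, 987, 1597, 2584, 4181, 6765, 10946, 17711, 28657, 46368, 75025, 121393, 196418, 317811, 514229, 832040, 1346269, 2178309, 3524578, 5702887, 9227465, 14930352, 24157817, 39088169, 63245986, 102334155, 165580141, 267914296, 433494437, 701408733, 1134903170, 1836311903, 2971215073, 4807526976, 7778742049, 12586269025, 20365011074
F(51) = 20365011074


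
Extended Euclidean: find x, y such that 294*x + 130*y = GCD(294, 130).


Tabular extended Euclidean (each row: r = 294*s + 130*t):
r=294, s=1, t=0
r=130, s=0, t=1
q=2: r=34, s=1, t=-2   [294*(1) + 130*(-2) = 34]
q=3: r=28, s=-3, t=7   [294*(-3) + 130*(7) = 28]
q=1: r=6, s=4, t=-9   [294*(4) + 130*(-9) = 6]
q=4: r=4, s=-19, t=43   [294*(-19) + 130*(43) = 4]
q=1: r=2, s=23, t=-52   [294*(23) + 130*(-52) = 2]
q=2: r=0, s=-65, t=147   [294*(-65) + 130*(147) = 0]
GCD = 2; from the row with r=2: x=23, y=-52
Check: 294*(23) + 130*(-52) = 6762 - 6760 = 2

GCD = 2, x = 23, y = -52
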